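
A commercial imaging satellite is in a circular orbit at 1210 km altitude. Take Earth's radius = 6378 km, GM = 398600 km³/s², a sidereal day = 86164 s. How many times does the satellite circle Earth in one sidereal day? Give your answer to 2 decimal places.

13.10

Semi-major axis a = 6378 + 1210 = 7588 km. Period T = 2π√(a³/μ) = 2π√(7588³/398600) = 6578.1 s = 109.64 min.
Orbits per sidereal day = 86164 / 6578.1 = 13.099.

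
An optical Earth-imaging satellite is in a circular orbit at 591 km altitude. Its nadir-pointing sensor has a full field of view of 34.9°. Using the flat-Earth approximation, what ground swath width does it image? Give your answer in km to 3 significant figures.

372 km

Half-angle = 34.9°/2 = 17.45°.
Swath width ≈ 2h·tan(θ/2) = 2 × 591 × tan(17.45°) = 371.5 km.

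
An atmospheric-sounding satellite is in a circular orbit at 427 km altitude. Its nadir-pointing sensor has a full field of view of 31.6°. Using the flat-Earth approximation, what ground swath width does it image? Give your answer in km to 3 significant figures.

242 km

Half-angle = 31.6°/2 = 15.8°.
Swath width ≈ 2h·tan(θ/2) = 2 × 427 × tan(15.8°) = 241.7 km.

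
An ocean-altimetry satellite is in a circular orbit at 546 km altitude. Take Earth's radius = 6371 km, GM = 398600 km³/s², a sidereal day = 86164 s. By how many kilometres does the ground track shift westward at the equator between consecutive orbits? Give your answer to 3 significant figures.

Semi-major axis a = 6371 + 546 = 6917 km. Period T = 2π√(a³/μ) = 2π√(6917³/398600) = 5725.2 s = 95.42 min.
During one orbit Earth rotates (5725.2 / 86164) × 360° = 23.92°.
At the equator that is 23.92° × (2π·6371/360) km/° = 23.92 × 111.2 = 2660 km.

2660 km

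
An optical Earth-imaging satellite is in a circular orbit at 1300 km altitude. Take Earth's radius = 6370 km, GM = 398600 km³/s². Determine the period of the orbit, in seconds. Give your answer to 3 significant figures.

Semi-major axis a = 6370 + 1300 = 7670 km. Period T = 2π√(a³/μ) = 2π√(7670³/398600) = 6685.0 s = 111.42 min.

6690 seconds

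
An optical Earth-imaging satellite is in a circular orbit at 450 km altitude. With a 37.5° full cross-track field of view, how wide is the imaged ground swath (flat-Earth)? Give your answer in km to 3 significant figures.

Half-angle = 37.5°/2 = 18.75°.
Swath width ≈ 2h·tan(θ/2) = 2 × 450 × tan(18.75°) = 305.5 km.

306 km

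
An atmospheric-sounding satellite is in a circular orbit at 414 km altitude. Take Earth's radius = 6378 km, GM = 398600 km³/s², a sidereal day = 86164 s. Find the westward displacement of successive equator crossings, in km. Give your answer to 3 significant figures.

Semi-major axis a = 6378 + 414 = 6792 km. Period T = 2π√(a³/μ) = 2π√(6792³/398600) = 5570.7 s = 92.84 min.
During one orbit Earth rotates (5570.7 / 86164) × 360° = 23.27°.
At the equator that is 23.27° × (2π·6378/360) km/° = 23.27 × 111.3 = 2591 km.

2590 km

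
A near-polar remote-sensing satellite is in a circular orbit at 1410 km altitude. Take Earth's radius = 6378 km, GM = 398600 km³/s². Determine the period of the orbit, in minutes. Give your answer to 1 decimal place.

Semi-major axis a = 6378 + 1410 = 7788 km. Period T = 2π√(a³/μ) = 2π√(7788³/398600) = 6839.9 s = 114.00 min.

114.0 min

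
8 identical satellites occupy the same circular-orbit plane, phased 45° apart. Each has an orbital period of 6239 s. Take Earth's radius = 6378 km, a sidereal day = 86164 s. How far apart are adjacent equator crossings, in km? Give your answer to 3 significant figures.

363 km

Single-satellite node shift = (6239.0/86164) × 360° = 26.07°.
With 8 satellites evenly phased, successive equator crossings are 26.07/8 = 3.258° apart.
That is 3.258 × 111.3 = 363 km at the equator.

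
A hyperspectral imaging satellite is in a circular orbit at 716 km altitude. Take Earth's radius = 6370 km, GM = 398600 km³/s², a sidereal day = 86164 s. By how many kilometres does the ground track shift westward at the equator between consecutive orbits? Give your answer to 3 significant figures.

Semi-major axis a = 6370 + 716 = 7086 km. Period T = 2π√(a³/μ) = 2π√(7086³/398600) = 5936.3 s = 98.94 min.
During one orbit Earth rotates (5936.3 / 86164) × 360° = 24.80°.
At the equator that is 24.80° × (2π·6370/360) km/° = 24.80 × 111.2 = 2757 km.

2760 km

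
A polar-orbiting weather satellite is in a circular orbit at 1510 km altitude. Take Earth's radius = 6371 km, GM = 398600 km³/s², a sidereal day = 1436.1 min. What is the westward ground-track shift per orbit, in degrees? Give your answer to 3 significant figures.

Semi-major axis a = 6371 + 1510 = 7881 km. Period T = 2π√(a³/μ) = 2π√(7881³/398600) = 6962.8 s = 116.05 min.
During one orbit Earth rotates (6962.8 / 86166) × 360° = 29.09°.

29.1°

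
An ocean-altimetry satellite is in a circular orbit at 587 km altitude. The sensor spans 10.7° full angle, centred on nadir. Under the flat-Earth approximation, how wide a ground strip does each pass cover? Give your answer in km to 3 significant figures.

Half-angle = 10.7°/2 = 5.35°.
Swath width ≈ 2h·tan(θ/2) = 2 × 587 × tan(5.35°) = 109.9 km.

110 km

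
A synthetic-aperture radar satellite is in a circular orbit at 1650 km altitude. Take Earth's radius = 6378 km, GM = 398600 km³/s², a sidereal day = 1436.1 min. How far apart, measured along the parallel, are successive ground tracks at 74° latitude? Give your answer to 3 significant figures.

918 km

Semi-major axis a = 6378 + 1650 = 8028 km. Period T = 2π√(a³/μ) = 2π√(8028³/398600) = 7158.5 s = 119.31 min.
Node shift per orbit = (7158.5/86166) × 360° = 29.91°.
Equatorial spacing = 29.91 × 111.3 km/° = 3329 km.
At 74° latitude, spacing = 3329 × cos(74°) = 918 km.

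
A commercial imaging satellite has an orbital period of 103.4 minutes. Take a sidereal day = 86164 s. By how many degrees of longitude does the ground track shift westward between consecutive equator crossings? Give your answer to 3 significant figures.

25.9°

T = 103.4 min = 6204.0 s.
During one orbit Earth rotates (6204.0 / 86164) × 360° = 25.92°.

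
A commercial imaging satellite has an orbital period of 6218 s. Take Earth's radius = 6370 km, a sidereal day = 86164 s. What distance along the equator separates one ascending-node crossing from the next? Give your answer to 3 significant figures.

2890 km

During one orbit Earth rotates (6218.0 / 86164) × 360° = 25.98°.
At the equator that is 25.98° × (2π·6370/360) km/° = 25.98 × 111.2 = 2888 km.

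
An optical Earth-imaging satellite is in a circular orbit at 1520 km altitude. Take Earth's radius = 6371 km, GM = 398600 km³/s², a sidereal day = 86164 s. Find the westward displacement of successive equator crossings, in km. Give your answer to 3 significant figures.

3240 km

Semi-major axis a = 6371 + 1520 = 7891 km. Period T = 2π√(a³/μ) = 2π√(7891³/398600) = 6976.0 s = 116.27 min.
During one orbit Earth rotates (6976.0 / 86164) × 360° = 29.15°.
At the equator that is 29.15° × (2π·6371/360) km/° = 29.15 × 111.2 = 3241 km.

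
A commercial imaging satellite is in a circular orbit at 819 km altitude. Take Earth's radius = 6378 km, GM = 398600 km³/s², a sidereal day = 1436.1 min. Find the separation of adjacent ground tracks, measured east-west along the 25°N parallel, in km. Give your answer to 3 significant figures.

Semi-major axis a = 6378 + 819 = 7197 km. Period T = 2π√(a³/μ) = 2π√(7197³/398600) = 6076.3 s = 101.27 min.
Node shift per orbit = (6076.3/86166) × 360° = 25.39°.
Equatorial spacing = 25.39 × 111.3 km/° = 2826 km.
At 25° latitude, spacing = 2826 × cos(25°) = 2561 km.

2560 km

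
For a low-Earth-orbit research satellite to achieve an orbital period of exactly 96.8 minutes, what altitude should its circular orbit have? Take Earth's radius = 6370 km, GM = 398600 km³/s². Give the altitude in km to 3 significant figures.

T = 96.8 min = 5808.0 s.
From T = 2π√(a³/μ): a = (μ T²/4π²)^(1/3) = (398600 × 5808.0² / 4π²)^(1/3) = 6984 km.
Altitude h = a − R = 6984 − 6370 = 614 km.

614 km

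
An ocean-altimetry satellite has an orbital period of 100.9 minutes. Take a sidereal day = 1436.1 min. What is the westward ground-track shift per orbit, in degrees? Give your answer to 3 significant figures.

T = 100.9 min = 6054.0 s.
During one orbit Earth rotates (6054.0 / 86166) × 360° = 25.29°.

25.3°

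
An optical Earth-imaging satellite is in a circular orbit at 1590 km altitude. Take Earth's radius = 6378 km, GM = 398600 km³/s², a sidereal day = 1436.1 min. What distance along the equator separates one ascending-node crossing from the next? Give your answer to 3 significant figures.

3290 km

Semi-major axis a = 6378 + 1590 = 7968 km. Period T = 2π√(a³/μ) = 2π√(7968³/398600) = 7078.4 s = 117.97 min.
During one orbit Earth rotates (7078.4 / 86166) × 360° = 29.57°.
At the equator that is 29.57° × (2π·6378/360) km/° = 29.57 × 111.3 = 3292 km.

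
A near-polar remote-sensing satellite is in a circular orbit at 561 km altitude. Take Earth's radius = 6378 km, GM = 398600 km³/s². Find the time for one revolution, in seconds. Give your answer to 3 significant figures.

Semi-major axis a = 6378 + 561 = 6939 km. Period T = 2π√(a³/μ) = 2π√(6939³/398600) = 5752.5 s = 95.87 min.

5750 seconds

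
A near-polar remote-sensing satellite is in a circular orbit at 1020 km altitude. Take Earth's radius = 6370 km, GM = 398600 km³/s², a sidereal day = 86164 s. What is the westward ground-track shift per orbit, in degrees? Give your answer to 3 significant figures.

Semi-major axis a = 6370 + 1020 = 7390 km. Period T = 2π√(a³/μ) = 2π√(7390³/398600) = 6322.3 s = 105.37 min.
During one orbit Earth rotates (6322.3 / 86164) × 360° = 26.42°.

26.4°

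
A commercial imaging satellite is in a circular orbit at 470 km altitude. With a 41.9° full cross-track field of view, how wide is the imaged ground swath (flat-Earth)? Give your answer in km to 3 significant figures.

360 km

Half-angle = 41.9°/2 = 20.95°.
Swath width ≈ 2h·tan(θ/2) = 2 × 470 × tan(20.95°) = 359.9 km.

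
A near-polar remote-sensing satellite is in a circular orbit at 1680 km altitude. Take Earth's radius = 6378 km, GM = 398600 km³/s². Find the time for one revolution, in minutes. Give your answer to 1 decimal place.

120.0 min

Semi-major axis a = 6378 + 1680 = 8058 km. Period T = 2π√(a³/μ) = 2π√(8058³/398600) = 7198.7 s = 119.98 min.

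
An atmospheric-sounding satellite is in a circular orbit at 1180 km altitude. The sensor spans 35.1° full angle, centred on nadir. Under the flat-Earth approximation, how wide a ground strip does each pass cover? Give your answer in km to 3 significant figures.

Half-angle = 35.1°/2 = 17.55°.
Swath width ≈ 2h·tan(θ/2) = 2 × 1180 × tan(17.55°) = 746.4 km.

746 km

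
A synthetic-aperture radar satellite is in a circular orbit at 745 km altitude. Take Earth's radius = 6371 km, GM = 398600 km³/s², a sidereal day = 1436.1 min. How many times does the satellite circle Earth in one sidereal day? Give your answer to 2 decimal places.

14.42

Semi-major axis a = 6371 + 745 = 7116 km. Period T = 2π√(a³/μ) = 2π√(7116³/398600) = 5974.0 s = 99.57 min.
Orbits per sidereal day = 86166 / 5974.0 = 14.424.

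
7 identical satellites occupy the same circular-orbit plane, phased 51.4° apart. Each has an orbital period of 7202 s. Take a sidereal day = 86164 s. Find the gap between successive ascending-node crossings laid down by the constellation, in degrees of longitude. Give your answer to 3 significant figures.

Single-satellite node shift = (7202.0/86164) × 360° = 30.09°.
With 7 satellites evenly phased, successive equator crossings are 30.09/7 = 4.299° apart.

4.30°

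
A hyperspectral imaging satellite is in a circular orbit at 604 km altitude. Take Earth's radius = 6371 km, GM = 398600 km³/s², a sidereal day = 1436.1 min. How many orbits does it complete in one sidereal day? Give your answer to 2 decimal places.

14.86

Semi-major axis a = 6371 + 604 = 6975 km. Period T = 2π√(a³/μ) = 2π√(6975³/398600) = 5797.3 s = 96.62 min.
Orbits per sidereal day = 86166 / 5797.3 = 14.863.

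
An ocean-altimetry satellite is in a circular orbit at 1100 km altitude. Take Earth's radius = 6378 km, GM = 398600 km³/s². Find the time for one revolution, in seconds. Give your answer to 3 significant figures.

Semi-major axis a = 6378 + 1100 = 7478 km. Period T = 2π√(a³/μ) = 2π√(7478³/398600) = 6435.6 s = 107.26 min.

6440 seconds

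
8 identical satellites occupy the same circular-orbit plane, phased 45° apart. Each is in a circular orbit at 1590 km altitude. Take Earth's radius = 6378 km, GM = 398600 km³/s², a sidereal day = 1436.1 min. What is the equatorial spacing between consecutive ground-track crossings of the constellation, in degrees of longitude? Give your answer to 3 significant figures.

Semi-major axis a = 6378 + 1590 = 7968 km. Period T = 2π√(a³/μ) = 2π√(7968³/398600) = 7078.4 s = 117.97 min.
Single-satellite node shift = (7078.4/86166) × 360° = 29.57°.
With 8 satellites evenly phased, successive equator crossings are 29.57/8 = 3.697° apart.

3.70°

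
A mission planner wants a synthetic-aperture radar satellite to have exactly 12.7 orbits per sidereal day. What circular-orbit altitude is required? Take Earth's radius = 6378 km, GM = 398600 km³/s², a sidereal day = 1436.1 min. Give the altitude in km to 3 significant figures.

1370 km

Required period T = 86166 / 12.7 = 6784.7 s.
From T = 2π√(a³/μ): a = (μ T²/4π²)^(1/3) = (398600 × 6784.7² / 4π²)^(1/3) = 7746 km.
Altitude h = a − R = 7746 − 6378 = 1368 km.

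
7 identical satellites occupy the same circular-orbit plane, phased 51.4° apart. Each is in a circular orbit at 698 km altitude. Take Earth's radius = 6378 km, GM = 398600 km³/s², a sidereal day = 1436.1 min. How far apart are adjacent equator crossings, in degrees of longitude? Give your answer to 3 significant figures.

3.54°

Semi-major axis a = 6378 + 698 = 7076 km. Period T = 2π√(a³/μ) = 2π√(7076³/398600) = 5923.7 s = 98.73 min.
Single-satellite node shift = (5923.7/86166) × 360° = 24.75°.
With 7 satellites evenly phased, successive equator crossings are 24.75/7 = 3.536° apart.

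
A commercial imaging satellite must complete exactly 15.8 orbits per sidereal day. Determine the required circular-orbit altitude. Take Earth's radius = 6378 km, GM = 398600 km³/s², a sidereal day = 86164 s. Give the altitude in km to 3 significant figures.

Required period T = 86164 / 15.8 = 5453.4 s.
From T = 2π√(a³/μ): a = (μ T²/4π²)^(1/3) = (398600 × 5453.4² / 4π²)^(1/3) = 6696 km.
Altitude h = a − R = 6696 − 6378 = 318 km.

318 km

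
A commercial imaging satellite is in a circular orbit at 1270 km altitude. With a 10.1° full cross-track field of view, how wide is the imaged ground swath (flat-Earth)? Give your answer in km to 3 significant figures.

224 km

Half-angle = 10.1°/2 = 5.05°.
Swath width ≈ 2h·tan(θ/2) = 2 × 1270 × tan(5.05°) = 224.5 km.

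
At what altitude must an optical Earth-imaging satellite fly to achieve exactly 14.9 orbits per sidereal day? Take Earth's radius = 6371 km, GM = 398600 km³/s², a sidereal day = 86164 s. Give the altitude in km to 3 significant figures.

592 km

Required period T = 86164 / 14.9 = 5782.8 s.
From T = 2π√(a³/μ): a = (μ T²/4π²)^(1/3) = (398600 × 5782.8² / 4π²)^(1/3) = 6963 km.
Altitude h = a − R = 6963 − 6371 = 592 km.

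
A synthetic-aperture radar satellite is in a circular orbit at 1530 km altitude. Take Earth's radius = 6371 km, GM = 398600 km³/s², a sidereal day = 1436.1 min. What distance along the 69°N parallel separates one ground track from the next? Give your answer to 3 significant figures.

Semi-major axis a = 6371 + 1530 = 7901 km. Period T = 2π√(a³/μ) = 2π√(7901³/398600) = 6989.3 s = 116.49 min.
Node shift per orbit = (6989.3/86166) × 360° = 29.20°.
Equatorial spacing = 29.20 × 111.2 km/° = 3247 km.
At 69° latitude, spacing = 3247 × cos(69°) = 1164 km.

1160 km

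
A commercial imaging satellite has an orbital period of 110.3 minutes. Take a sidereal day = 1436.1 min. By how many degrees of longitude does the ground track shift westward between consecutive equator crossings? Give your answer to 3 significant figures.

27.6°

T = 110.3 min = 6618.0 s.
During one orbit Earth rotates (6618.0 / 86166) × 360° = 27.65°.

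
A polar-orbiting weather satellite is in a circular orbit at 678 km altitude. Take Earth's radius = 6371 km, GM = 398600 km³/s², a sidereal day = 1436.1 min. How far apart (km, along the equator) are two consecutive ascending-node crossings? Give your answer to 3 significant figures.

2740 km

Semi-major axis a = 6371 + 678 = 7049 km. Period T = 2π√(a³/μ) = 2π√(7049³/398600) = 5889.8 s = 98.16 min.
During one orbit Earth rotates (5889.8 / 86166) × 360° = 24.61°.
At the equator that is 24.61° × (2π·6371/360) km/° = 24.61 × 111.2 = 2736 km.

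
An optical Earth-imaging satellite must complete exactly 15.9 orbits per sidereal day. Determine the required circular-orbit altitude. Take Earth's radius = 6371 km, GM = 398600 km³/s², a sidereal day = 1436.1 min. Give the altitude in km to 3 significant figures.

Required period T = 86166 / 15.9 = 5419.2 s.
From T = 2π√(a³/μ): a = (μ T²/4π²)^(1/3) = (398600 × 5419.2² / 4π²)^(1/3) = 6668 km.
Altitude h = a − R = 6668 − 6371 = 297 km.

297 km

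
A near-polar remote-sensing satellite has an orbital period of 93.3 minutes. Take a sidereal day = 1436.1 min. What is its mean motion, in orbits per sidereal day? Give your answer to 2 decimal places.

T = 93.3 min = 5598.0 s.
Orbits per sidereal day = 86166 / 5598.0 = 15.392.

15.39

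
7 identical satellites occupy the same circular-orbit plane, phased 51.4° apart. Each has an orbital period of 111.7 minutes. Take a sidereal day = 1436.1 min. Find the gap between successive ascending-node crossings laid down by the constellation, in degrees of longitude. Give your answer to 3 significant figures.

4.00°

T = 111.7 min = 6702.0 s.
Single-satellite node shift = (6702.0/86166) × 360° = 28.00°.
With 7 satellites evenly phased, successive equator crossings are 28.00/7 = 4.000° apart.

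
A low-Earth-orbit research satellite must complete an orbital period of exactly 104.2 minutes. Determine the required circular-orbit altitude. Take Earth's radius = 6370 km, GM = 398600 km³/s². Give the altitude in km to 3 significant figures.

T = 104.2 min = 6252.0 s.
From T = 2π√(a³/μ): a = (μ T²/4π²)^(1/3) = (398600 × 6252.0² / 4π²)^(1/3) = 7335 km.
Altitude h = a − R = 7335 − 6370 = 965 km.

965 km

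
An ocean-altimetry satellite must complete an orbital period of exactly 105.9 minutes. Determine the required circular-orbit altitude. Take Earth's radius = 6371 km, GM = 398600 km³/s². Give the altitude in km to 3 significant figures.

T = 105.9 min = 6354.0 s.
From T = 2π√(a³/μ): a = (μ T²/4π²)^(1/3) = (398600 × 6354.0² / 4π²)^(1/3) = 7415 km.
Altitude h = a − R = 7415 − 6371 = 1044 km.

1040 km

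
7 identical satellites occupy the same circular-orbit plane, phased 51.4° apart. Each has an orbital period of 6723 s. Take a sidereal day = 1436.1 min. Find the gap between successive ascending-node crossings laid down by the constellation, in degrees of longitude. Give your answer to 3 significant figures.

Single-satellite node shift = (6723.0/86166) × 360° = 28.09°.
With 7 satellites evenly phased, successive equator crossings are 28.09/7 = 4.013° apart.

4.01°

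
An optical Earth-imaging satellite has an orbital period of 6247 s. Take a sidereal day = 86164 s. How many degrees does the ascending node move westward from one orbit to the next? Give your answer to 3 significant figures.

During one orbit Earth rotates (6247.0 / 86164) × 360° = 26.10°.

26.1°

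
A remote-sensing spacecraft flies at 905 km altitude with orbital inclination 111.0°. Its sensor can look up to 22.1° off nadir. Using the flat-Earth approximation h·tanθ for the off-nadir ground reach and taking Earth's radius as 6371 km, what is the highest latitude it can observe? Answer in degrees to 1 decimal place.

72.3°

Retrograde orbit: the ground track reaches ±(180° − i) = ±(180 − 111.0) = ±69.0°.
Sensor half-swath on the ground ≈ 905·tan(22.1°) = 367 km = 3.30° of latitude.
Maximum observable latitude ≈ 69.0 + 3.30 = 72.3°.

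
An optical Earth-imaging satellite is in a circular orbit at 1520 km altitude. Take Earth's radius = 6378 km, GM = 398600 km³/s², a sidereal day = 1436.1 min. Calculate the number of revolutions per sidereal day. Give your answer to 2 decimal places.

12.34

Semi-major axis a = 6378 + 1520 = 7898 km. Period T = 2π√(a³/μ) = 2π√(7898³/398600) = 6985.3 s = 116.42 min.
Orbits per sidereal day = 86166 / 6985.3 = 12.335.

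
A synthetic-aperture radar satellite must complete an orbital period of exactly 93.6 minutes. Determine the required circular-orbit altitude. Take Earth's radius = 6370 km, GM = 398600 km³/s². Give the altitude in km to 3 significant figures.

459 km

T = 93.6 min = 5616.0 s.
From T = 2π√(a³/μ): a = (μ T²/4π²)^(1/3) = (398600 × 5616.0² / 4π²)^(1/3) = 6829 km.
Altitude h = a − R = 6829 − 6370 = 459 km.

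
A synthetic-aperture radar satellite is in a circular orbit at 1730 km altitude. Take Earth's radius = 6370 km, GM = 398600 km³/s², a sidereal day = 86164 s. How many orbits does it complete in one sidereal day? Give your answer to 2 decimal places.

Semi-major axis a = 6370 + 1730 = 8100 km. Period T = 2π√(a³/μ) = 2π√(8100³/398600) = 7255.0 s = 120.92 min.
Orbits per sidereal day = 86164 / 7255.0 = 11.876.

11.88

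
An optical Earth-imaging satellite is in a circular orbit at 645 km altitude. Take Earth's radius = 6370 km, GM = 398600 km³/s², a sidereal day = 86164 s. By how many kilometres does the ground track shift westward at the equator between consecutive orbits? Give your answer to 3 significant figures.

2720 km

Semi-major axis a = 6370 + 645 = 7015 km. Period T = 2π√(a³/μ) = 2π√(7015³/398600) = 5847.3 s = 97.45 min.
During one orbit Earth rotates (5847.3 / 86164) × 360° = 24.43°.
At the equator that is 24.43° × (2π·6370/360) km/° = 24.43 × 111.2 = 2716 km.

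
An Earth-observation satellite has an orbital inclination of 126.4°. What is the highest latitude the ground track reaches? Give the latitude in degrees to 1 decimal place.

Retrograde orbit: the ground track reaches ±(180° − i) = ±(180 − 126.4) = ±53.6°.

53.6°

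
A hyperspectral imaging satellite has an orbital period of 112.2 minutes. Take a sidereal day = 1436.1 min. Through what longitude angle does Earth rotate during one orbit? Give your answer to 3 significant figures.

T = 112.2 min = 6732.0 s.
During one orbit Earth rotates (6732.0 / 86166) × 360° = 28.13°.

28.1°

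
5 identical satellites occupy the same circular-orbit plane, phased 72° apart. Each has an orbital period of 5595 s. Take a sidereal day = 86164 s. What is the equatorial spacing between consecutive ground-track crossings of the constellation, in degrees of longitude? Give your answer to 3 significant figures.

Single-satellite node shift = (5595.0/86164) × 360° = 23.38°.
With 5 satellites evenly phased, successive equator crossings are 23.38/5 = 4.675° apart.

4.68°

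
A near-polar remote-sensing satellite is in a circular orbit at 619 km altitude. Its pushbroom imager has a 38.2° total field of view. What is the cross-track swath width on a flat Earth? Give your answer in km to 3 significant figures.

429 km

Half-angle = 38.2°/2 = 19.1°.
Swath width ≈ 2h·tan(θ/2) = 2 × 619 × tan(19.1°) = 428.7 km.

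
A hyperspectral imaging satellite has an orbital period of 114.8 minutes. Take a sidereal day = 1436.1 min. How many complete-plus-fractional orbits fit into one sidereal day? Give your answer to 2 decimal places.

12.51

T = 114.8 min = 6888.0 s.
Orbits per sidereal day = 86166 / 6888.0 = 12.510.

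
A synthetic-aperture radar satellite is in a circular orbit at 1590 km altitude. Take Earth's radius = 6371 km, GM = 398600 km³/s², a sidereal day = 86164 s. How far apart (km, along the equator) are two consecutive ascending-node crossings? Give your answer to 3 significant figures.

3280 km

Semi-major axis a = 6371 + 1590 = 7961 km. Period T = 2π√(a³/μ) = 2π√(7961³/398600) = 7069.1 s = 117.82 min.
During one orbit Earth rotates (7069.1 / 86164) × 360° = 29.54°.
At the equator that is 29.54° × (2π·6371/360) km/° = 29.54 × 111.2 = 3284 km.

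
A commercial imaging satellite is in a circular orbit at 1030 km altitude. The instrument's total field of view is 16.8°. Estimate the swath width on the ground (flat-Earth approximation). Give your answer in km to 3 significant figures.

304 km

Half-angle = 16.8°/2 = 8.4°.
Swath width ≈ 2h·tan(θ/2) = 2 × 1030 × tan(8.4°) = 304.2 km.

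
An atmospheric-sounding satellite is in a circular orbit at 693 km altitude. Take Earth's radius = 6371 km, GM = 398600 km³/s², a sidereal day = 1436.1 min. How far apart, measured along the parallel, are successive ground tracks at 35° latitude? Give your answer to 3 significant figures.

Semi-major axis a = 6371 + 693 = 7064 km. Period T = 2π√(a³/μ) = 2π√(7064³/398600) = 5908.6 s = 98.48 min.
Node shift per orbit = (5908.6/86166) × 360° = 24.69°.
Equatorial spacing = 24.69 × 111.2 km/° = 2745 km.
At 35° latitude, spacing = 2745 × cos(35°) = 2249 km.

2250 km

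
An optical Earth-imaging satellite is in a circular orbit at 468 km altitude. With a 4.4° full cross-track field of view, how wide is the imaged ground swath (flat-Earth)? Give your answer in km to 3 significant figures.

Half-angle = 4.4°/2 = 2.2°.
Swath width ≈ 2h·tan(θ/2) = 2 × 468 × tan(2.2°) = 36.0 km.

36.0 km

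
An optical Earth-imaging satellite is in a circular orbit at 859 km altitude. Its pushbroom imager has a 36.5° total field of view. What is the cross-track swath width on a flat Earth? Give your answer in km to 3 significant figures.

567 km

Half-angle = 36.5°/2 = 18.25°.
Swath width ≈ 2h·tan(θ/2) = 2 × 859 × tan(18.25°) = 566.5 km.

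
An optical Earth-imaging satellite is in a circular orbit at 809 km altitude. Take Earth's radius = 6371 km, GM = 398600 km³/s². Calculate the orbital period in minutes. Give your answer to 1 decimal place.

Semi-major axis a = 6371 + 809 = 7180 km. Period T = 2π√(a³/μ) = 2π√(7180³/398600) = 6054.8 s = 100.91 min.

100.9 min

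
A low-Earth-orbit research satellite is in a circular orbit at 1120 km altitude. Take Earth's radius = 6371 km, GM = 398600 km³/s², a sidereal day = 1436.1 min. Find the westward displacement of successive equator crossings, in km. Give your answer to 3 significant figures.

3000 km

Semi-major axis a = 6371 + 1120 = 7491 km. Period T = 2π√(a³/μ) = 2π√(7491³/398600) = 6452.4 s = 107.54 min.
During one orbit Earth rotates (6452.4 / 86166) × 360° = 26.96°.
At the equator that is 26.96° × (2π·6371/360) km/° = 26.96 × 111.2 = 2998 km.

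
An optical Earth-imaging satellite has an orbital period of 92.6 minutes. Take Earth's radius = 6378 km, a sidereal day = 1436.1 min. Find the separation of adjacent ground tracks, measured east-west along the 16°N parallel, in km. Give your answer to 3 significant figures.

2480 km

T = 92.6 min = 5556.0 s.
Node shift per orbit = (5556.0/86166) × 360° = 23.21°.
Equatorial spacing = 23.21 × 111.3 km/° = 2584 km.
At 16° latitude, spacing = 2584 × cos(16°) = 2484 km.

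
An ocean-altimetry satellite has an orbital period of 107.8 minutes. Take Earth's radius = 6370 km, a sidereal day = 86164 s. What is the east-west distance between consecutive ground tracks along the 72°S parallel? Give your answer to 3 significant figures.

928 km

T = 107.8 min = 6468.0 s.
Node shift per orbit = (6468.0/86164) × 360° = 27.02°.
Equatorial spacing = 27.02 × 111.2 km/° = 3004 km.
At 72° latitude, spacing = 3004 × cos(72°) = 928 km.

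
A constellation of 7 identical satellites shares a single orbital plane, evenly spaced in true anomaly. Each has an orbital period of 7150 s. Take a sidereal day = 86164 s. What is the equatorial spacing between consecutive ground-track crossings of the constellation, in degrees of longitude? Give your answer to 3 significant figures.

Single-satellite node shift = (7150.0/86164) × 360° = 29.87°.
With 7 satellites evenly phased, successive equator crossings are 29.87/7 = 4.268° apart.

4.27°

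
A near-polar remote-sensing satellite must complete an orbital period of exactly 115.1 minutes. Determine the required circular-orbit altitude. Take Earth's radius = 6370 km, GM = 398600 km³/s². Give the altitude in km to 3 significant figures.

1470 km

T = 115.1 min = 6906.0 s.
From T = 2π√(a³/μ): a = (μ T²/4π²)^(1/3) = (398600 × 6906.0² / 4π²)^(1/3) = 7838 km.
Altitude h = a − R = 7838 − 6370 = 1468 km.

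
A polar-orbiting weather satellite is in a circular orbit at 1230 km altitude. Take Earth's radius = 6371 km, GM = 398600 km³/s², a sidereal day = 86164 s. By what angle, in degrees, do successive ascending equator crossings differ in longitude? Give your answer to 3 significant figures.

27.6°

Semi-major axis a = 6371 + 1230 = 7601 km. Period T = 2π√(a³/μ) = 2π√(7601³/398600) = 6595.0 s = 109.92 min.
During one orbit Earth rotates (6595.0 / 86164) × 360° = 27.55°.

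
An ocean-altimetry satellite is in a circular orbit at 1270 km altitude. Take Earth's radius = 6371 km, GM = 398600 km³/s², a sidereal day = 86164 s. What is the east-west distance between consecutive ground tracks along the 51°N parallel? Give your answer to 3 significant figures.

1940 km

Semi-major axis a = 6371 + 1270 = 7641 km. Period T = 2π√(a³/μ) = 2π√(7641³/398600) = 6647.2 s = 110.79 min.
Node shift per orbit = (6647.2/86164) × 360° = 27.77°.
Equatorial spacing = 27.77 × 111.2 km/° = 3088 km.
At 51° latitude, spacing = 3088 × cos(51°) = 1943 km.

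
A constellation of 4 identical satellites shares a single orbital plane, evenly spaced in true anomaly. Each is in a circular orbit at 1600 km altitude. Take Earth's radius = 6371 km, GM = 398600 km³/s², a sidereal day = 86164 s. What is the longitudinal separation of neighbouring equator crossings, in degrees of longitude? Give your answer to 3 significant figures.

Semi-major axis a = 6371 + 1600 = 7971 km. Period T = 2π√(a³/μ) = 2π√(7971³/398600) = 7082.4 s = 118.04 min.
Single-satellite node shift = (7082.4/86164) × 360° = 29.59°.
With 4 satellites evenly phased, successive equator crossings are 29.59/4 = 7.398° apart.

7.40°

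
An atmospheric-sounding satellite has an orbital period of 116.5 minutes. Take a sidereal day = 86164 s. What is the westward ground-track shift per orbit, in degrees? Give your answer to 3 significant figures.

29.2°

T = 116.5 min = 6990.0 s.
During one orbit Earth rotates (6990.0 / 86164) × 360° = 29.20°.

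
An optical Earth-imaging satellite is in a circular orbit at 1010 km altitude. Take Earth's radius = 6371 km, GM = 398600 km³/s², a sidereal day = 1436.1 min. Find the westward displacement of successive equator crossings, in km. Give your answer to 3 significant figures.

Semi-major axis a = 6371 + 1010 = 7381 km. Period T = 2π√(a³/μ) = 2π√(7381³/398600) = 6310.8 s = 105.18 min.
During one orbit Earth rotates (6310.8 / 86166) × 360° = 26.37°.
At the equator that is 26.37° × (2π·6371/360) km/° = 26.37 × 111.2 = 2932 km.

2930 km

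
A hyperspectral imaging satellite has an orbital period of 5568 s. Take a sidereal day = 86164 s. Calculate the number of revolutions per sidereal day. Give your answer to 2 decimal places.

15.47

Orbits per sidereal day = 86164 / 5568.0 = 15.475.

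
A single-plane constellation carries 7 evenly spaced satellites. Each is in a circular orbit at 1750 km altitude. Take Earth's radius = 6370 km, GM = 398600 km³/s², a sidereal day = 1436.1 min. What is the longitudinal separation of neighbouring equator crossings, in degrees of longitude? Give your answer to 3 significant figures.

4.35°

Semi-major axis a = 6370 + 1750 = 8120 km. Period T = 2π√(a³/μ) = 2π√(8120³/398600) = 7281.9 s = 121.37 min.
Single-satellite node shift = (7281.9/86166) × 360° = 30.42°.
With 7 satellites evenly phased, successive equator crossings are 30.42/7 = 4.346° apart.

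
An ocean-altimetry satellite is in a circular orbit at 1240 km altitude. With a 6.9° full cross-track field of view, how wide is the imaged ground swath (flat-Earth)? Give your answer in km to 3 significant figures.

Half-angle = 6.9°/2 = 3.45°.
Swath width ≈ 2h·tan(θ/2) = 2 × 1240 × tan(3.45°) = 149.5 km.

150 km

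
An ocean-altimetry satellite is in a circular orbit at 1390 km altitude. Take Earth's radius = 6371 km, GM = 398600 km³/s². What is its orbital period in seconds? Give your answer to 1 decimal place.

6804.4 seconds

Semi-major axis a = 6371 + 1390 = 7761 km. Period T = 2π√(a³/μ) = 2π√(7761³/398600) = 6804.4 s = 113.41 min.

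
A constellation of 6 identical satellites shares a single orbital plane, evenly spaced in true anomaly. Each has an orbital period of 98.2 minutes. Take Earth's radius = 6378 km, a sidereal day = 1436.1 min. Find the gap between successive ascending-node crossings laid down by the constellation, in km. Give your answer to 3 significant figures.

T = 98.2 min = 5892.0 s.
Single-satellite node shift = (5892.0/86166) × 360° = 24.62°.
With 6 satellites evenly phased, successive equator crossings are 24.62/6 = 4.103° apart.
That is 4.103 × 111.3 = 457 km at the equator.

457 km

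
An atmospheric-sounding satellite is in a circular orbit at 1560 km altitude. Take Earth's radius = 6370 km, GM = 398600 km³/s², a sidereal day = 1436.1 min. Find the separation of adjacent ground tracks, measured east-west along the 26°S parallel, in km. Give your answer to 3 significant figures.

Semi-major axis a = 6370 + 1560 = 7930 km. Period T = 2π√(a³/μ) = 2π√(7930³/398600) = 7027.8 s = 117.13 min.
Node shift per orbit = (7027.8/86166) × 360° = 29.36°.
Equatorial spacing = 29.36 × 111.2 km/° = 3264 km.
At 26° latitude, spacing = 3264 × cos(26°) = 2934 km.

2930 km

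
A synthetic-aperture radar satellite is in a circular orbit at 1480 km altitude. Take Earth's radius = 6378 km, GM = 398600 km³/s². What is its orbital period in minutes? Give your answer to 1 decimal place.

115.5 min

Semi-major axis a = 6378 + 1480 = 7858 km. Period T = 2π√(a³/μ) = 2π√(7858³/398600) = 6932.3 s = 115.54 min.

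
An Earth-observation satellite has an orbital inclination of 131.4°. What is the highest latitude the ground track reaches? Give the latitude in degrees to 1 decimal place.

Retrograde orbit: the ground track reaches ±(180° − i) = ±(180 − 131.4) = ±48.6°.

48.6°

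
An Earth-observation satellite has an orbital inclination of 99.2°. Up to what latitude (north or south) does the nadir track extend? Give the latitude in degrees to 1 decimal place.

Retrograde orbit: the ground track reaches ±(180° − i) = ±(180 − 99.2) = ±80.8°.

80.8°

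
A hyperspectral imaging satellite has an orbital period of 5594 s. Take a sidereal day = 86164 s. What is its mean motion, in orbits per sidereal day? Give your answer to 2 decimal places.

Orbits per sidereal day = 86164 / 5594.0 = 15.403.

15.40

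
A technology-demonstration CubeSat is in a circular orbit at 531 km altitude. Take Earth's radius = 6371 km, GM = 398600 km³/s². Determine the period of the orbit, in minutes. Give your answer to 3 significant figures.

Semi-major axis a = 6371 + 531 = 6902 km. Period T = 2π√(a³/μ) = 2π√(6902³/398600) = 5706.6 s = 95.11 min.

95.1 min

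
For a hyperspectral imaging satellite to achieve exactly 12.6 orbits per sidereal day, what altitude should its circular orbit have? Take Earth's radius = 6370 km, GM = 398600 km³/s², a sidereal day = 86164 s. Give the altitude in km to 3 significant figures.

1420 km

Required period T = 86164 / 12.6 = 6838.4 s.
From T = 2π√(a³/μ): a = (μ T²/4π²)^(1/3) = (398600 × 6838.4² / 4π²)^(1/3) = 7787 km.
Altitude h = a − R = 7787 − 6370 = 1417 km.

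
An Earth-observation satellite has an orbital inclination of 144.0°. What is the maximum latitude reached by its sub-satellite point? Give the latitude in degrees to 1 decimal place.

36.0°

Retrograde orbit: the ground track reaches ±(180° − i) = ±(180 − 144.0) = ±36.0°.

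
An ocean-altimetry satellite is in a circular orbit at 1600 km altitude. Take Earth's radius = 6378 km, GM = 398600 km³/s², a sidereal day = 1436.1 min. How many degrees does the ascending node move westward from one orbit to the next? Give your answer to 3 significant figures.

29.6°

Semi-major axis a = 6378 + 1600 = 7978 km. Period T = 2π√(a³/μ) = 2π√(7978³/398600) = 7091.7 s = 118.20 min.
During one orbit Earth rotates (7091.7 / 86166) × 360° = 29.63°.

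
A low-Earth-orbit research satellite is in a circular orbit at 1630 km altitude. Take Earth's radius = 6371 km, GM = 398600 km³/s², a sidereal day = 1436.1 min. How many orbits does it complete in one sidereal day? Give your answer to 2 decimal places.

12.10

Semi-major axis a = 6371 + 1630 = 8001 km. Period T = 2π√(a³/μ) = 2π√(8001³/398600) = 7122.4 s = 118.71 min.
Orbits per sidereal day = 86166 / 7122.4 = 12.098.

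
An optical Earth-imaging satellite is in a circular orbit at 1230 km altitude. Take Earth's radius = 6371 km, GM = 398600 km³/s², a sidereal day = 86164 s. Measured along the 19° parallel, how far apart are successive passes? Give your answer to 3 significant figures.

2900 km

Semi-major axis a = 6371 + 1230 = 7601 km. Period T = 2π√(a³/μ) = 2π√(7601³/398600) = 6595.0 s = 109.92 min.
Node shift per orbit = (6595.0/86164) × 360° = 27.55°.
Equatorial spacing = 27.55 × 111.2 km/° = 3064 km.
At 19° latitude, spacing = 3064 × cos(19°) = 2897 km.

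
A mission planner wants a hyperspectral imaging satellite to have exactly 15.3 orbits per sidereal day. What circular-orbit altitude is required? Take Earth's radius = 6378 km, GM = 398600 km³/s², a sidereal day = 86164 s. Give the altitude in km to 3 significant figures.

Required period T = 86164 / 15.3 = 5631.6 s.
From T = 2π√(a³/μ): a = (μ T²/4π²)^(1/3) = (398600 × 5631.6² / 4π²)^(1/3) = 6841 km.
Altitude h = a − R = 6841 − 6378 = 463 km.

463 km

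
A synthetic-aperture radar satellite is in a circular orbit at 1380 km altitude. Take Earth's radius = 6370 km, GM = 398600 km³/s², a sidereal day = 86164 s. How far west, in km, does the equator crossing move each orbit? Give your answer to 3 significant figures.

3150 km

Semi-major axis a = 6370 + 1380 = 7750 km. Period T = 2π√(a³/μ) = 2π√(7750³/398600) = 6789.9 s = 113.17 min.
During one orbit Earth rotates (6789.9 / 86164) × 360° = 28.37°.
At the equator that is 28.37° × (2π·6370/360) km/° = 28.37 × 111.2 = 3154 km.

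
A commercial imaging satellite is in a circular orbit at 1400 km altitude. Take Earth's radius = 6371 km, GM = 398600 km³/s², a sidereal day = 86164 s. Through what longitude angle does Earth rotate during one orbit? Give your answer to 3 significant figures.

28.5°

Semi-major axis a = 6371 + 1400 = 7771 km. Period T = 2π√(a³/μ) = 2π√(7771³/398600) = 6817.5 s = 113.63 min.
During one orbit Earth rotates (6817.5 / 86164) × 360° = 28.48°.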